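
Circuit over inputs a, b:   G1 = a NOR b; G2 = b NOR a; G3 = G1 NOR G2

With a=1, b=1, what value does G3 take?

G1 = 1 NOR 1 = 0
G2 = 1 NOR 1 = 0
G3 = 0 NOR 0 = 1

1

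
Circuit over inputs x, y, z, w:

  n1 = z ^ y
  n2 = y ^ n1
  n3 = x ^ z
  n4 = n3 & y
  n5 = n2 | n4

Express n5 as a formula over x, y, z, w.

n1 = z ^ y
n2 = y ^ n1 = y ^ (z ^ y)
n3 = x ^ z
n4 = n3 & y = (x ^ z) & y
n5 = n2 | n4 = (y ^ (z ^ y)) | ((x ^ z) & y)

(y ^ (z ^ y)) | ((x ^ z) & y)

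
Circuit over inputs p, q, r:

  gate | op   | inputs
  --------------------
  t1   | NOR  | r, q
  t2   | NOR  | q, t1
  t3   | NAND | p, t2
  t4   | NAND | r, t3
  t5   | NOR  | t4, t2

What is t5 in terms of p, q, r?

(r NAND (p NAND (q NOR (r NOR q)))) NOR (q NOR (r NOR q))

t1 = r NOR q
t2 = q NOR t1 = q NOR (r NOR q)
t3 = p NAND t2 = p NAND (q NOR (r NOR q))
t4 = r NAND t3 = r NAND (p NAND (q NOR (r NOR q)))
t5 = t4 NOR t2 = (r NAND (p NAND (q NOR (r NOR q)))) NOR (q NOR (r NOR q))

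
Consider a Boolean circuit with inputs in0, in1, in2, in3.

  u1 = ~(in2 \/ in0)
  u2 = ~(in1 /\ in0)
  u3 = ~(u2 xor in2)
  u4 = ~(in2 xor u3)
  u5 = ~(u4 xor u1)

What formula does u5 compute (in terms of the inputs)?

u1 = ~(in2 \/ in0)
u2 = ~(in1 /\ in0)
u3 = ~(u2 xor in2) = ~((~(in1 /\ in0)) xor in2)
u4 = ~(in2 xor u3) = ~(in2 xor (~((~(in1 /\ in0)) xor in2)))
u5 = ~(u4 xor u1) = ~((~(in2 xor (~((~(in1 /\ in0)) xor in2)))) xor (~(in2 \/ in0)))

~((~(in2 xor (~((~(in1 /\ in0)) xor in2)))) xor (~(in2 \/ in0)))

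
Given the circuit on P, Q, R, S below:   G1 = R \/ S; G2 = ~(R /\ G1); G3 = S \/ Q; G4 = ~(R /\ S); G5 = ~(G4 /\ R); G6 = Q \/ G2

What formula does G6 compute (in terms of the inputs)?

Q \/ (~(R /\ (R \/ S)))

G1 = R \/ S
G2 = ~(R /\ G1) = ~(R /\ (R \/ S))
G6 = Q \/ G2 = Q \/ (~(R /\ (R \/ S)))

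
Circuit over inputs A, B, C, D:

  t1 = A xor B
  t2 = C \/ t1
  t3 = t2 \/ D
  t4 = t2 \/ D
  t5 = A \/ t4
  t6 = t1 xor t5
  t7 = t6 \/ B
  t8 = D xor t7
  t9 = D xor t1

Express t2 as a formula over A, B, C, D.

t1 = A xor B
t2 = C \/ t1 = C \/ (A xor B)

C \/ (A xor B)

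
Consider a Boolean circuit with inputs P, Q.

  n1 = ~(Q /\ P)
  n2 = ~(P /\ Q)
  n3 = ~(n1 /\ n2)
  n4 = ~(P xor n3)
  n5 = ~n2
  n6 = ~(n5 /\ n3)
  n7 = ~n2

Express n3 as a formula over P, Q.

n1 = ~(Q /\ P)
n2 = ~(P /\ Q)
n3 = ~(n1 /\ n2) = ~((~(Q /\ P)) /\ (~(P /\ Q)))

~((~(Q /\ P)) /\ (~(P /\ Q)))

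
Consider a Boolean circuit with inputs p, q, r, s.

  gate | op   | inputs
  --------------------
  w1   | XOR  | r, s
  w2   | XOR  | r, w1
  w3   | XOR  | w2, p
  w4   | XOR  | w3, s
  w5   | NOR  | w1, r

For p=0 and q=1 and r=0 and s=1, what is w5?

w1 = 0 XOR 1 = 1
w5 = 1 NOR 0 = 0

0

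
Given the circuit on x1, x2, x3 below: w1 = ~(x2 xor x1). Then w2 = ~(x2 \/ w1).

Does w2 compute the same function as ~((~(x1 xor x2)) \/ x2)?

Yes

w1 = ~(x2 xor x1)
w2 = ~(x2 \/ w1) = ~(x2 \/ (~(x2 xor x1)))
At x1=0, x2=0, x3=0: circuit gives 0, formula gives 0.
At x1=1, x2=0, x3=0: circuit gives 1, formula gives 1.
Agrees on all 8 inputs.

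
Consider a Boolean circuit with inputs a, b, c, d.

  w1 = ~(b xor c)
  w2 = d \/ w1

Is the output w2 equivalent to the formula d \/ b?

w1 = ~(b xor c)
w2 = d \/ w1 = d \/ (~(b xor c))
At a=0, b=0, c=0, d=0: circuit gives 1, formula gives 0.

No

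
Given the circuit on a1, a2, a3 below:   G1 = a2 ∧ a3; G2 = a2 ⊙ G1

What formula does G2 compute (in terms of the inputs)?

G1 = a2 ∧ a3
G2 = a2 ⊙ G1 = a2 ⊙ (a2 ∧ a3)

a2 ⊙ (a2 ∧ a3)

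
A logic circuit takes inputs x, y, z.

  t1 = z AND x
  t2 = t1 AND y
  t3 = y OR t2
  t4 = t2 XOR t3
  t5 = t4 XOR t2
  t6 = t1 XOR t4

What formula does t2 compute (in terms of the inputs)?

t1 = z AND x
t2 = t1 AND y = (z AND x) AND y

(z AND x) AND y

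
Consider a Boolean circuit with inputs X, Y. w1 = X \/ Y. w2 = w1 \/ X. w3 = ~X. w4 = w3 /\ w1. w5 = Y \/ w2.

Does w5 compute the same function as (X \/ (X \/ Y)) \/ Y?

Yes

w1 = X \/ Y
w2 = w1 \/ X = (X \/ Y) \/ X
w5 = Y \/ w2 = Y \/ ((X \/ Y) \/ X)
At X=0, Y=0: circuit gives 0, formula gives 0.
At X=0, Y=1: circuit gives 1, formula gives 1.
Agrees on all 4 inputs.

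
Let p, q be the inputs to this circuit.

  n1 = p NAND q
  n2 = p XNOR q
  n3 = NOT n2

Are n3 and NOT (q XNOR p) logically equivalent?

n2 = p XNOR q
n3 = NOT n2 = NOT (p XNOR q)
At p=0, q=0: circuit gives 0, formula gives 0.
At p=0, q=1: circuit gives 1, formula gives 1.
Agrees on all 4 inputs.

Yes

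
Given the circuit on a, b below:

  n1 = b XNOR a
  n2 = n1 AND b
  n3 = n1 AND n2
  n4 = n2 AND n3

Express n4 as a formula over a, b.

((b XNOR a) AND b) AND ((b XNOR a) AND ((b XNOR a) AND b))

n1 = b XNOR a
n2 = n1 AND b = (b XNOR a) AND b
n3 = n1 AND n2 = (b XNOR a) AND ((b XNOR a) AND b)
n4 = n2 AND n3 = ((b XNOR a) AND b) AND ((b XNOR a) AND ((b XNOR a) AND b))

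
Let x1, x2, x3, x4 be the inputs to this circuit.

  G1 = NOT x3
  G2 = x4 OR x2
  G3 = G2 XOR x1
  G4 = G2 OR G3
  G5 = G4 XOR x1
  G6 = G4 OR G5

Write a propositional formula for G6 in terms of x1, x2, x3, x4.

G2 = x4 OR x2
G3 = G2 XOR x1 = (x4 OR x2) XOR x1
G4 = G2 OR G3 = (x4 OR x2) OR ((x4 OR x2) XOR x1)
G5 = G4 XOR x1 = ((x4 OR x2) OR ((x4 OR x2) XOR x1)) XOR x1
G6 = G4 OR G5 = ((x4 OR x2) OR ((x4 OR x2) XOR x1)) OR (((x4 OR x2) OR ((x4 OR x2) XOR x1)) XOR x1)

((x4 OR x2) OR ((x4 OR x2) XOR x1)) OR (((x4 OR x2) OR ((x4 OR x2) XOR x1)) XOR x1)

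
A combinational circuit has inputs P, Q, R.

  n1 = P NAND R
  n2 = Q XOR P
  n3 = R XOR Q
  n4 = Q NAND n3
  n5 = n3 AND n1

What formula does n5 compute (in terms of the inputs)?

n1 = P NAND R
n3 = R XOR Q
n5 = n3 AND n1 = (R XOR Q) AND (P NAND R)

(R XOR Q) AND (P NAND R)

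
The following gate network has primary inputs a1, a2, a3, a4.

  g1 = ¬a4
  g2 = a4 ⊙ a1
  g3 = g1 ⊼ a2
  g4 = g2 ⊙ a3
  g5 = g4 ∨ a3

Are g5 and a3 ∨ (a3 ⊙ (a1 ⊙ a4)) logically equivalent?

Yes

g2 = a4 ⊙ a1
g4 = g2 ⊙ a3 = (a4 ⊙ a1) ⊙ a3
g5 = g4 ∨ a3 = ((a4 ⊙ a1) ⊙ a3) ∨ a3
At a1=0, a2=0, a3=0, a4=0: circuit gives 0, formula gives 0.
At a1=0, a2=0, a3=0, a4=1: circuit gives 1, formula gives 1.
Agrees on all 16 inputs.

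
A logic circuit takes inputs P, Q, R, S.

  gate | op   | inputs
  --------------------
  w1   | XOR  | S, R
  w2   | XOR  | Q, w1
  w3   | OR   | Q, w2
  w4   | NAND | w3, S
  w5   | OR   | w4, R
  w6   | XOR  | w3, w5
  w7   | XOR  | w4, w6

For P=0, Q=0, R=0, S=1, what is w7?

w1 = 1 XOR 0 = 1
w2 = 0 XOR 1 = 1
w3 = 0 OR 1 = 1
w4 = 1 NAND 1 = 0
w5 = 0 OR 0 = 0
w6 = 1 XOR 0 = 1
w7 = 0 XOR 1 = 1

1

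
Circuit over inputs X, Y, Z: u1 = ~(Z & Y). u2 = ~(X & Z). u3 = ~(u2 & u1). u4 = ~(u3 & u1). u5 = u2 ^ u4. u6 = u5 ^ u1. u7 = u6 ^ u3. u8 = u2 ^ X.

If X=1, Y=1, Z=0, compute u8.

0

u2 = ~(1 & 0) = 1
u8 = 1 ^ 1 = 0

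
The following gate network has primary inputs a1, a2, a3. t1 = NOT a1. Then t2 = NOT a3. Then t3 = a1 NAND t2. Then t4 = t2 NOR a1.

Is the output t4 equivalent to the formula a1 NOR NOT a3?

Yes

t2 = NOT a3
t4 = t2 NOR a1 = NOT a3 NOR a1
At a1=0, a2=0, a3=0: circuit gives 0, formula gives 0.
At a1=0, a2=0, a3=1: circuit gives 1, formula gives 1.
Agrees on all 8 inputs.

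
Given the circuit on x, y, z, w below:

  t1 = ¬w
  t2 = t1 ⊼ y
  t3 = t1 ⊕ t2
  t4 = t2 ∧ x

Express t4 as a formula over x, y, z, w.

(¬w ⊼ y) ∧ x

t1 = ¬w
t2 = t1 ⊼ y = ¬w ⊼ y
t4 = t2 ∧ x = (¬w ⊼ y) ∧ x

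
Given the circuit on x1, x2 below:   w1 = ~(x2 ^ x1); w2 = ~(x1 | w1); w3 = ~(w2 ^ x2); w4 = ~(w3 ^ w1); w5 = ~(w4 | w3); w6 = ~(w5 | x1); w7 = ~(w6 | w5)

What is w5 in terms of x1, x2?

~((~((~((~(x1 | (~(x2 ^ x1)))) ^ x2)) ^ (~(x2 ^ x1)))) | (~((~(x1 | (~(x2 ^ x1)))) ^ x2)))

w1 = ~(x2 ^ x1)
w2 = ~(x1 | w1) = ~(x1 | (~(x2 ^ x1)))
w3 = ~(w2 ^ x2) = ~((~(x1 | (~(x2 ^ x1)))) ^ x2)
w4 = ~(w3 ^ w1) = ~((~((~(x1 | (~(x2 ^ x1)))) ^ x2)) ^ (~(x2 ^ x1)))
w5 = ~(w4 | w3) = ~((~((~((~(x1 | (~(x2 ^ x1)))) ^ x2)) ^ (~(x2 ^ x1)))) | (~((~(x1 | (~(x2 ^ x1)))) ^ x2)))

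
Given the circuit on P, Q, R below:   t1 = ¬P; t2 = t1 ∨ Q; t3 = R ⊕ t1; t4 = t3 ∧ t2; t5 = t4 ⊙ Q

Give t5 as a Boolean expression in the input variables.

((R ⊕ ¬P) ∧ (¬P ∨ Q)) ⊙ Q

t1 = ¬P
t2 = t1 ∨ Q = ¬P ∨ Q
t3 = R ⊕ t1 = R ⊕ ¬P
t4 = t3 ∧ t2 = (R ⊕ ¬P) ∧ (¬P ∨ Q)
t5 = t4 ⊙ Q = ((R ⊕ ¬P) ∧ (¬P ∨ Q)) ⊙ Q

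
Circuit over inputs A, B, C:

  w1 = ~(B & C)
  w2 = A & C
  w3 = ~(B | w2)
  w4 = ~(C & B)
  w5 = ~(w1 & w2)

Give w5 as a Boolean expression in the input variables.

w1 = ~(B & C)
w2 = A & C
w5 = ~(w1 & w2) = ~((~(B & C)) & (A & C))

~((~(B & C)) & (A & C))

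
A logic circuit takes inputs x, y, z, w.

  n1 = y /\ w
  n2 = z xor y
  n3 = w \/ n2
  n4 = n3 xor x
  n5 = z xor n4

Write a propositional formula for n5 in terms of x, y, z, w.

z xor ((w \/ (z xor y)) xor x)

n2 = z xor y
n3 = w \/ n2 = w \/ (z xor y)
n4 = n3 xor x = (w \/ (z xor y)) xor x
n5 = z xor n4 = z xor ((w \/ (z xor y)) xor x)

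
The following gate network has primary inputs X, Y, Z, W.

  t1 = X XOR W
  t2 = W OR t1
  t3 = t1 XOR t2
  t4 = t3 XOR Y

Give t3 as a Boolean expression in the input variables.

t1 = X XOR W
t2 = W OR t1 = W OR (X XOR W)
t3 = t1 XOR t2 = (X XOR W) XOR (W OR (X XOR W))

(X XOR W) XOR (W OR (X XOR W))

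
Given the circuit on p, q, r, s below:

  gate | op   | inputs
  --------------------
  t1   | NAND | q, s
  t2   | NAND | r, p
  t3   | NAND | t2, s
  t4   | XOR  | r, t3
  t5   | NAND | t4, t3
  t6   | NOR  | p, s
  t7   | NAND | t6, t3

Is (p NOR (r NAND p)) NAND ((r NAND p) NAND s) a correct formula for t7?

No

t2 = r NAND p
t3 = t2 NAND s = (r NAND p) NAND s
t6 = p NOR s
t7 = t6 NAND t3 = (p NOR s) NAND ((r NAND p) NAND s)
At p=0, q=0, r=0, s=0: circuit gives 0, formula gives 1.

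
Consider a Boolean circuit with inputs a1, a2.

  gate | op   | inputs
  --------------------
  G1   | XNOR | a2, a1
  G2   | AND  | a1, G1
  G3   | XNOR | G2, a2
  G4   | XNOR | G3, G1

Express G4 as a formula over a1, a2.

((a1 AND (a2 XNOR a1)) XNOR a2) XNOR (a2 XNOR a1)

G1 = a2 XNOR a1
G2 = a1 AND G1 = a1 AND (a2 XNOR a1)
G3 = G2 XNOR a2 = (a1 AND (a2 XNOR a1)) XNOR a2
G4 = G3 XNOR G1 = ((a1 AND (a2 XNOR a1)) XNOR a2) XNOR (a2 XNOR a1)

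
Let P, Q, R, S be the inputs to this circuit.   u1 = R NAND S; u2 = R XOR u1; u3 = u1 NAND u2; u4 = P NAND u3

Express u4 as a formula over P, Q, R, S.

P NAND ((R NAND S) NAND (R XOR (R NAND S)))

u1 = R NAND S
u2 = R XOR u1 = R XOR (R NAND S)
u3 = u1 NAND u2 = (R NAND S) NAND (R XOR (R NAND S))
u4 = P NAND u3 = P NAND ((R NAND S) NAND (R XOR (R NAND S)))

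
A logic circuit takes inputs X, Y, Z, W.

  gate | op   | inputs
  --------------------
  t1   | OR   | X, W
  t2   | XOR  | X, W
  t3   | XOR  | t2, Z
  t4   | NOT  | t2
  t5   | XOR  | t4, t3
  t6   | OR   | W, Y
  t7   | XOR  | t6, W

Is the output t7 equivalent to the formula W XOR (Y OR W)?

Yes

t6 = W OR Y
t7 = t6 XOR W = (W OR Y) XOR W
At X=0, Y=0, Z=0, W=0: circuit gives 0, formula gives 0.
At X=0, Y=1, Z=0, W=0: circuit gives 1, formula gives 1.
Agrees on all 16 inputs.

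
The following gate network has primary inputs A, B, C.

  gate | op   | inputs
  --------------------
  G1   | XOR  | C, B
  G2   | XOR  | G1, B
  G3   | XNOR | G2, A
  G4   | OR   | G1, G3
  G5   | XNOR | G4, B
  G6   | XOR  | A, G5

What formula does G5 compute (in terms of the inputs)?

((C XOR B) OR (((C XOR B) XOR B) XNOR A)) XNOR B

G1 = C XOR B
G2 = G1 XOR B = (C XOR B) XOR B
G3 = G2 XNOR A = ((C XOR B) XOR B) XNOR A
G4 = G1 OR G3 = (C XOR B) OR (((C XOR B) XOR B) XNOR A)
G5 = G4 XNOR B = ((C XOR B) OR (((C XOR B) XOR B) XNOR A)) XNOR B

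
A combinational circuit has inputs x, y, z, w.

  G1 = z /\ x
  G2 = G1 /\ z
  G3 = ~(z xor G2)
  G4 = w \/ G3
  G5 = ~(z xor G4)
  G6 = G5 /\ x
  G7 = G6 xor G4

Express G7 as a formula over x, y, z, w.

G1 = z /\ x
G2 = G1 /\ z = (z /\ x) /\ z
G3 = ~(z xor G2) = ~(z xor ((z /\ x) /\ z))
G4 = w \/ G3 = w \/ (~(z xor ((z /\ x) /\ z)))
G5 = ~(z xor G4) = ~(z xor (w \/ (~(z xor ((z /\ x) /\ z)))))
G6 = G5 /\ x = (~(z xor (w \/ (~(z xor ((z /\ x) /\ z)))))) /\ x
G7 = G6 xor G4 = ((~(z xor (w \/ (~(z xor ((z /\ x) /\ z)))))) /\ x) xor (w \/ (~(z xor ((z /\ x) /\ z))))

((~(z xor (w \/ (~(z xor ((z /\ x) /\ z)))))) /\ x) xor (w \/ (~(z xor ((z /\ x) /\ z))))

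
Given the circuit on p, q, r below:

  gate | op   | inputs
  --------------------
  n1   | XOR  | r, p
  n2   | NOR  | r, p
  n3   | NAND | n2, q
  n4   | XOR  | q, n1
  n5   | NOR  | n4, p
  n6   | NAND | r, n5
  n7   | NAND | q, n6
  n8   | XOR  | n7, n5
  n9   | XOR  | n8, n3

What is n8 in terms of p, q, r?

n1 = r XOR p
n4 = q XOR n1 = q XOR (r XOR p)
n5 = n4 NOR p = (q XOR (r XOR p)) NOR p
n6 = r NAND n5 = r NAND ((q XOR (r XOR p)) NOR p)
n7 = q NAND n6 = q NAND (r NAND ((q XOR (r XOR p)) NOR p))
n8 = n7 XOR n5 = (q NAND (r NAND ((q XOR (r XOR p)) NOR p))) XOR ((q XOR (r XOR p)) NOR p)

(q NAND (r NAND ((q XOR (r XOR p)) NOR p))) XOR ((q XOR (r XOR p)) NOR p)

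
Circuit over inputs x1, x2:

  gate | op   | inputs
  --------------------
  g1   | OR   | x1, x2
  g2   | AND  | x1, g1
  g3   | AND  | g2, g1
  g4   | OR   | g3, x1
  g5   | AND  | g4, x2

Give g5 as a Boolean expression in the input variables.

(((x1 AND (x1 OR x2)) AND (x1 OR x2)) OR x1) AND x2

g1 = x1 OR x2
g2 = x1 AND g1 = x1 AND (x1 OR x2)
g3 = g2 AND g1 = (x1 AND (x1 OR x2)) AND (x1 OR x2)
g4 = g3 OR x1 = ((x1 AND (x1 OR x2)) AND (x1 OR x2)) OR x1
g5 = g4 AND x2 = (((x1 AND (x1 OR x2)) AND (x1 OR x2)) OR x1) AND x2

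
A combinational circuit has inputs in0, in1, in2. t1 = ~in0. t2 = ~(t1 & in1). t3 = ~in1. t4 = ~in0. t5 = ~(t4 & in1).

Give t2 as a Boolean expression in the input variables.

~(~in0 & in1)

t1 = ~in0
t2 = ~(t1 & in1) = ~(~in0 & in1)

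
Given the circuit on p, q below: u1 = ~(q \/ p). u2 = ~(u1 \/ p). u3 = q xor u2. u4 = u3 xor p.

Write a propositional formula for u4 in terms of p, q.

u1 = ~(q \/ p)
u2 = ~(u1 \/ p) = ~((~(q \/ p)) \/ p)
u3 = q xor u2 = q xor (~((~(q \/ p)) \/ p))
u4 = u3 xor p = (q xor (~((~(q \/ p)) \/ p))) xor p

(q xor (~((~(q \/ p)) \/ p))) xor p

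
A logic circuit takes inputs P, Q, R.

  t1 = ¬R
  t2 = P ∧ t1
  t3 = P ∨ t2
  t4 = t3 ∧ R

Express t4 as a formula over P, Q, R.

(P ∨ (P ∧ ¬R)) ∧ R

t1 = ¬R
t2 = P ∧ t1 = P ∧ ¬R
t3 = P ∨ t2 = P ∨ (P ∧ ¬R)
t4 = t3 ∧ R = (P ∨ (P ∧ ¬R)) ∧ R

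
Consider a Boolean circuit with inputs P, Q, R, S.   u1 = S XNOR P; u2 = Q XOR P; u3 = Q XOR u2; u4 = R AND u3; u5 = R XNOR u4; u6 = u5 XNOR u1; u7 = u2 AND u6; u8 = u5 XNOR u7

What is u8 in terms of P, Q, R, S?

(R XNOR (R AND (Q XOR (Q XOR P)))) XNOR ((Q XOR P) AND ((R XNOR (R AND (Q XOR (Q XOR P)))) XNOR (S XNOR P)))

u1 = S XNOR P
u2 = Q XOR P
u3 = Q XOR u2 = Q XOR (Q XOR P)
u4 = R AND u3 = R AND (Q XOR (Q XOR P))
u5 = R XNOR u4 = R XNOR (R AND (Q XOR (Q XOR P)))
u6 = u5 XNOR u1 = (R XNOR (R AND (Q XOR (Q XOR P)))) XNOR (S XNOR P)
u7 = u2 AND u6 = (Q XOR P) AND ((R XNOR (R AND (Q XOR (Q XOR P)))) XNOR (S XNOR P))
u8 = u5 XNOR u7 = (R XNOR (R AND (Q XOR (Q XOR P)))) XNOR ((Q XOR P) AND ((R XNOR (R AND (Q XOR (Q XOR P)))) XNOR (S XNOR P)))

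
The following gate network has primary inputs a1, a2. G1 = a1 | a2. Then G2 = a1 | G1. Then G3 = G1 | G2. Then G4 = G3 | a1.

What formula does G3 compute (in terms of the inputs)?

(a1 | a2) | (a1 | (a1 | a2))

G1 = a1 | a2
G2 = a1 | G1 = a1 | (a1 | a2)
G3 = G1 | G2 = (a1 | a2) | (a1 | (a1 | a2))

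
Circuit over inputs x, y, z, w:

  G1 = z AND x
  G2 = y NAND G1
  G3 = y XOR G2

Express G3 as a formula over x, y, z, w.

y XOR (y NAND (z AND x))

G1 = z AND x
G2 = y NAND G1 = y NAND (z AND x)
G3 = y XOR G2 = y XOR (y NAND (z AND x))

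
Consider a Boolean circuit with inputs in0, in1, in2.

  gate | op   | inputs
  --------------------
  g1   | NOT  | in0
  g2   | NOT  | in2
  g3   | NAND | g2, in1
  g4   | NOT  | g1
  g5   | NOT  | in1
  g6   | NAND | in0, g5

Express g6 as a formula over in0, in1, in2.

in0 NAND NOT in1

g5 = NOT in1
g6 = in0 NAND g5 = in0 NAND NOT in1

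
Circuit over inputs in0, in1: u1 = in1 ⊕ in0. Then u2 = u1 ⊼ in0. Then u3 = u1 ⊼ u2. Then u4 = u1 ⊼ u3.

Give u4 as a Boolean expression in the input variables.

(in1 ⊕ in0) ⊼ ((in1 ⊕ in0) ⊼ ((in1 ⊕ in0) ⊼ in0))

u1 = in1 ⊕ in0
u2 = u1 ⊼ in0 = (in1 ⊕ in0) ⊼ in0
u3 = u1 ⊼ u2 = (in1 ⊕ in0) ⊼ ((in1 ⊕ in0) ⊼ in0)
u4 = u1 ⊼ u3 = (in1 ⊕ in0) ⊼ ((in1 ⊕ in0) ⊼ ((in1 ⊕ in0) ⊼ in0))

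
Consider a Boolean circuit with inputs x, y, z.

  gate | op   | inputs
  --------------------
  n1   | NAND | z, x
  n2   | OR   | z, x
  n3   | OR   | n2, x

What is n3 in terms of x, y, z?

n2 = z OR x
n3 = n2 OR x = (z OR x) OR x

(z OR x) OR x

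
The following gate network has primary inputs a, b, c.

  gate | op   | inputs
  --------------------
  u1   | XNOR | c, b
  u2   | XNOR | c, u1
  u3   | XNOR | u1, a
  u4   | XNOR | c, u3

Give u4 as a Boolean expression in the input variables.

c XNOR ((c XNOR b) XNOR a)

u1 = c XNOR b
u3 = u1 XNOR a = (c XNOR b) XNOR a
u4 = c XNOR u3 = c XNOR ((c XNOR b) XNOR a)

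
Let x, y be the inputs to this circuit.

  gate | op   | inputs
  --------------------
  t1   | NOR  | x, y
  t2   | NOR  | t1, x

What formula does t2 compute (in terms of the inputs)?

t1 = x NOR y
t2 = t1 NOR x = (x NOR y) NOR x

(x NOR y) NOR x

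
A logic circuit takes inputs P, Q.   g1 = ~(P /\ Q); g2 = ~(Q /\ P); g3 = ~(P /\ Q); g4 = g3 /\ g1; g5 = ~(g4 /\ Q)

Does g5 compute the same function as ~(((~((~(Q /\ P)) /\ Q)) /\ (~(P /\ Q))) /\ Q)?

No

g1 = ~(P /\ Q)
g3 = ~(P /\ Q)
g4 = g3 /\ g1 = (~(P /\ Q)) /\ (~(P /\ Q))
g5 = ~(g4 /\ Q) = ~(((~(P /\ Q)) /\ (~(P /\ Q))) /\ Q)
At P=0, Q=1: circuit gives 0, formula gives 1.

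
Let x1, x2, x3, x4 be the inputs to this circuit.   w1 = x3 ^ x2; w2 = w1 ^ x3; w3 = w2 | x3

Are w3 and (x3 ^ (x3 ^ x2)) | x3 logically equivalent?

w1 = x3 ^ x2
w2 = w1 ^ x3 = (x3 ^ x2) ^ x3
w3 = w2 | x3 = ((x3 ^ x2) ^ x3) | x3
At x1=0, x2=0, x3=0, x4=0: circuit gives 0, formula gives 0.
At x1=0, x2=0, x3=1, x4=0: circuit gives 1, formula gives 1.
Agrees on all 16 inputs.

Yes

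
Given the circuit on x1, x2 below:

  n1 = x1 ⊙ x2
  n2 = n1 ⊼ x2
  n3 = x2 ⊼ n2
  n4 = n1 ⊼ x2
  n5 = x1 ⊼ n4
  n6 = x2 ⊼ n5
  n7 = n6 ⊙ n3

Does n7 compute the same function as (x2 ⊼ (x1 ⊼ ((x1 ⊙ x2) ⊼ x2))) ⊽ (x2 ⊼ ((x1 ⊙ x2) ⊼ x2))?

n1 = x1 ⊙ x2
n2 = n1 ⊼ x2 = (x1 ⊙ x2) ⊼ x2
n3 = x2 ⊼ n2 = x2 ⊼ ((x1 ⊙ x2) ⊼ x2)
n4 = n1 ⊼ x2 = (x1 ⊙ x2) ⊼ x2
n5 = x1 ⊼ n4 = x1 ⊼ ((x1 ⊙ x2) ⊼ x2)
n6 = x2 ⊼ n5 = x2 ⊼ (x1 ⊼ ((x1 ⊙ x2) ⊼ x2))
n7 = n6 ⊙ n3 = (x2 ⊼ (x1 ⊼ ((x1 ⊙ x2) ⊼ x2))) ⊙ (x2 ⊼ ((x1 ⊙ x2) ⊼ x2))
At x1=0, x2=0: circuit gives 1, formula gives 0.

No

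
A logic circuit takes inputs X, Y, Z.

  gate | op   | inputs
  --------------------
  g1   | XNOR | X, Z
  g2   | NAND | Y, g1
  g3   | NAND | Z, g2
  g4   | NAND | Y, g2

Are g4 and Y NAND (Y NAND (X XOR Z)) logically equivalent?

No

g1 = X XNOR Z
g2 = Y NAND g1 = Y NAND (X XNOR Z)
g4 = Y NAND g2 = Y NAND (Y NAND (X XNOR Z))
At X=0, Y=1, Z=0: circuit gives 1, formula gives 0.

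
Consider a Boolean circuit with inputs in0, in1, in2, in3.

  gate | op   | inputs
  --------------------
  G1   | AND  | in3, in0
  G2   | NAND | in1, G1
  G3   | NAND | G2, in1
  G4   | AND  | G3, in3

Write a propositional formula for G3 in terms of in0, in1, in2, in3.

(in1 NAND (in3 AND in0)) NAND in1

G1 = in3 AND in0
G2 = in1 NAND G1 = in1 NAND (in3 AND in0)
G3 = G2 NAND in1 = (in1 NAND (in3 AND in0)) NAND in1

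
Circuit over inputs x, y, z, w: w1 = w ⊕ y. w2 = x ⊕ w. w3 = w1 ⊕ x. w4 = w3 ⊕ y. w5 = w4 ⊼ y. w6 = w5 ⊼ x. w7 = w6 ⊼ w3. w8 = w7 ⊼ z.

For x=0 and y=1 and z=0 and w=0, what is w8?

w1 = 0 ⊕ 1 = 1
w3 = 1 ⊕ 0 = 1
w4 = 1 ⊕ 1 = 0
w5 = 0 ⊼ 1 = 1
w6 = 1 ⊼ 0 = 1
w7 = 1 ⊼ 1 = 0
w8 = 0 ⊼ 0 = 1

1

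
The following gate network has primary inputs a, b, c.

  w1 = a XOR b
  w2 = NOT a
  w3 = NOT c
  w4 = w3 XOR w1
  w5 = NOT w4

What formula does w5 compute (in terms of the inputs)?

NOT (NOT c XOR (a XOR b))

w1 = a XOR b
w3 = NOT c
w4 = w3 XOR w1 = NOT c XOR (a XOR b)
w5 = NOT w4 = NOT (NOT c XOR (a XOR b))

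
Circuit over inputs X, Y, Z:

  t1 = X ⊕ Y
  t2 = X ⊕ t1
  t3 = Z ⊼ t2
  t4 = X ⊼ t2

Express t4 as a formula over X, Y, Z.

X ⊼ (X ⊕ (X ⊕ Y))

t1 = X ⊕ Y
t2 = X ⊕ t1 = X ⊕ (X ⊕ Y)
t4 = X ⊼ t2 = X ⊼ (X ⊕ (X ⊕ Y))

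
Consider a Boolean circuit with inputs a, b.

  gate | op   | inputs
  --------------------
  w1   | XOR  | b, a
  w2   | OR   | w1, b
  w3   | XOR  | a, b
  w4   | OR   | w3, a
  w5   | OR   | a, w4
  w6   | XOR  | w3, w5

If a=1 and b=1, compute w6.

1

w3 = 1 XOR 1 = 0
w4 = 0 OR 1 = 1
w5 = 1 OR 1 = 1
w6 = 0 XOR 1 = 1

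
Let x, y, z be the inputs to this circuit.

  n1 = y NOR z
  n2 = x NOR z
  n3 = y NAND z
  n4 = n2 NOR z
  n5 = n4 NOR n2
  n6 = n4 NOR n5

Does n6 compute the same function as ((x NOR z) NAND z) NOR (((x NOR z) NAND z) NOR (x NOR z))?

No

n2 = x NOR z
n4 = n2 NOR z = (x NOR z) NOR z
n5 = n4 NOR n2 = ((x NOR z) NOR z) NOR (x NOR z)
n6 = n4 NOR n5 = ((x NOR z) NOR z) NOR (((x NOR z) NOR z) NOR (x NOR z))
At x=0, y=0, z=0: circuit gives 1, formula gives 0.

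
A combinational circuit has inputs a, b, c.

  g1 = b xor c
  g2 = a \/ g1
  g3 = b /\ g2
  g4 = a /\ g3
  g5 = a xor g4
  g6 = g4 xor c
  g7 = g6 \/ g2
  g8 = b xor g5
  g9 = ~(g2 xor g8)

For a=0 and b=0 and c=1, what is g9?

0

g1 = 0 xor 1 = 1
g2 = 0 \/ 1 = 1
g3 = 0 /\ 1 = 0
g4 = 0 /\ 0 = 0
g5 = 0 xor 0 = 0
g8 = 0 xor 0 = 0
g9 = ~(1 xor 0) = 0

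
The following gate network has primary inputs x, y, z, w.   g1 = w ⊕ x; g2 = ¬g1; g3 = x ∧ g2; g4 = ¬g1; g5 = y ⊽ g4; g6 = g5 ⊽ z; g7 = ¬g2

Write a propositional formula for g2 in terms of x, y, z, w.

¬(w ⊕ x)

g1 = w ⊕ x
g2 = ¬g1 = ¬(w ⊕ x)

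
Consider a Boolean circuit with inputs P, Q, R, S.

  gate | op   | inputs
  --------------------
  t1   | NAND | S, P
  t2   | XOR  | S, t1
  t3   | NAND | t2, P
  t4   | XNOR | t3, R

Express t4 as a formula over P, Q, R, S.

((S XOR (S NAND P)) NAND P) XNOR R

t1 = S NAND P
t2 = S XOR t1 = S XOR (S NAND P)
t3 = t2 NAND P = (S XOR (S NAND P)) NAND P
t4 = t3 XNOR R = ((S XOR (S NAND P)) NAND P) XNOR R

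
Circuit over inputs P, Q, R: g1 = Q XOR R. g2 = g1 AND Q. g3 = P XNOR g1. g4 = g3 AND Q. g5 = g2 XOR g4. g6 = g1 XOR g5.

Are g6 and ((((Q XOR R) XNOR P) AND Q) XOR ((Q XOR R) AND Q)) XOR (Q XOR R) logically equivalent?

g1 = Q XOR R
g2 = g1 AND Q = (Q XOR R) AND Q
g3 = P XNOR g1 = P XNOR (Q XOR R)
g4 = g3 AND Q = (P XNOR (Q XOR R)) AND Q
g5 = g2 XOR g4 = ((Q XOR R) AND Q) XOR ((P XNOR (Q XOR R)) AND Q)
g6 = g1 XOR g5 = (Q XOR R) XOR (((Q XOR R) AND Q) XOR ((P XNOR (Q XOR R)) AND Q))
At P=0, Q=0, R=0: circuit gives 0, formula gives 0.
At P=0, Q=0, R=1: circuit gives 1, formula gives 1.
Agrees on all 8 inputs.

Yes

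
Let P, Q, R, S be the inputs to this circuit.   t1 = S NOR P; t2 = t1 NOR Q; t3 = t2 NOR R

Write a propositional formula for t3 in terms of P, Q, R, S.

t1 = S NOR P
t2 = t1 NOR Q = (S NOR P) NOR Q
t3 = t2 NOR R = ((S NOR P) NOR Q) NOR R

((S NOR P) NOR Q) NOR R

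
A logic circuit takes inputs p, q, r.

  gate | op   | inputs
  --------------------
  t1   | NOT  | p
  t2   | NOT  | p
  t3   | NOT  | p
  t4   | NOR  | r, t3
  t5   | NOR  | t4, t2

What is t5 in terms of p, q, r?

(r NOR NOT p) NOR NOT p

t2 = NOT p
t3 = NOT p
t4 = r NOR t3 = r NOR NOT p
t5 = t4 NOR t2 = (r NOR NOT p) NOR NOT p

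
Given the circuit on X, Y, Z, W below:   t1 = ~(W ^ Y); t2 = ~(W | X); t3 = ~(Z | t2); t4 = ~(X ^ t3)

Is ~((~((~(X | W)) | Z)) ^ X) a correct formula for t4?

t2 = ~(W | X)
t3 = ~(Z | t2) = ~(Z | (~(W | X)))
t4 = ~(X ^ t3) = ~(X ^ (~(Z | (~(W | X)))))
At X=0, Y=0, Z=0, W=1: circuit gives 0, formula gives 0.
At X=0, Y=0, Z=0, W=0: circuit gives 1, formula gives 1.
Agrees on all 16 inputs.

Yes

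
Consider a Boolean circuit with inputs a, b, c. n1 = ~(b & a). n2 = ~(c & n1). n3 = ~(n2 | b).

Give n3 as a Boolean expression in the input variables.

~((~(c & (~(b & a)))) | b)

n1 = ~(b & a)
n2 = ~(c & n1) = ~(c & (~(b & a)))
n3 = ~(n2 | b) = ~((~(c & (~(b & a)))) | b)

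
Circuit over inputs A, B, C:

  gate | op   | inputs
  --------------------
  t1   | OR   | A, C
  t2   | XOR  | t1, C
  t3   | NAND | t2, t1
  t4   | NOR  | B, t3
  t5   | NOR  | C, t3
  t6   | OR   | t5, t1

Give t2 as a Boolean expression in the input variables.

t1 = A OR C
t2 = t1 XOR C = (A OR C) XOR C

(A OR C) XOR C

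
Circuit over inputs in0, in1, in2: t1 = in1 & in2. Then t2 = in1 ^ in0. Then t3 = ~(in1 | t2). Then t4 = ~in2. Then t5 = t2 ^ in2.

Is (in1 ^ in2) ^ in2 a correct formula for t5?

t2 = in1 ^ in0
t5 = t2 ^ in2 = (in1 ^ in0) ^ in2
At in0=0, in1=0, in2=1: circuit gives 1, formula gives 0.

No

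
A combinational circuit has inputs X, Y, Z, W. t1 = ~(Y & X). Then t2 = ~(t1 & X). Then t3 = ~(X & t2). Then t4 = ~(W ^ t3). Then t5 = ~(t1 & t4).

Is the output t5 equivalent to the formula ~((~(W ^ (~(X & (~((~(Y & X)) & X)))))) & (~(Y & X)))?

Yes

t1 = ~(Y & X)
t2 = ~(t1 & X) = ~((~(Y & X)) & X)
t3 = ~(X & t2) = ~(X & (~((~(Y & X)) & X)))
t4 = ~(W ^ t3) = ~(W ^ (~(X & (~((~(Y & X)) & X)))))
t5 = ~(t1 & t4) = ~((~(Y & X)) & (~(W ^ (~(X & (~((~(Y & X)) & X)))))))
At X=0, Y=0, Z=0, W=1: circuit gives 0, formula gives 0.
At X=0, Y=0, Z=0, W=0: circuit gives 1, formula gives 1.
Agrees on all 16 inputs.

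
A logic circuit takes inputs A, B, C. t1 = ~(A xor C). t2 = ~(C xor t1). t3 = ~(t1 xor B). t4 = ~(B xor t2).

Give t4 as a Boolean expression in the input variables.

~(B xor (~(C xor (~(A xor C)))))

t1 = ~(A xor C)
t2 = ~(C xor t1) = ~(C xor (~(A xor C)))
t4 = ~(B xor t2) = ~(B xor (~(C xor (~(A xor C)))))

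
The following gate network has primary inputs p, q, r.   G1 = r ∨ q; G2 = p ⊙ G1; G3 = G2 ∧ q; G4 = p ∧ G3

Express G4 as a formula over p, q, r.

G1 = r ∨ q
G2 = p ⊙ G1 = p ⊙ (r ∨ q)
G3 = G2 ∧ q = (p ⊙ (r ∨ q)) ∧ q
G4 = p ∧ G3 = p ∧ ((p ⊙ (r ∨ q)) ∧ q)

p ∧ ((p ⊙ (r ∨ q)) ∧ q)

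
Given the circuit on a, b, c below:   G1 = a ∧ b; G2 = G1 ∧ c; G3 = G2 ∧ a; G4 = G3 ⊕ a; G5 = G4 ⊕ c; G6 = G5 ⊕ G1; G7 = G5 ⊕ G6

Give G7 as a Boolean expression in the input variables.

G1 = a ∧ b
G2 = G1 ∧ c = (a ∧ b) ∧ c
G3 = G2 ∧ a = ((a ∧ b) ∧ c) ∧ a
G4 = G3 ⊕ a = (((a ∧ b) ∧ c) ∧ a) ⊕ a
G5 = G4 ⊕ c = ((((a ∧ b) ∧ c) ∧ a) ⊕ a) ⊕ c
G6 = G5 ⊕ G1 = (((((a ∧ b) ∧ c) ∧ a) ⊕ a) ⊕ c) ⊕ (a ∧ b)
G7 = G5 ⊕ G6 = (((((a ∧ b) ∧ c) ∧ a) ⊕ a) ⊕ c) ⊕ ((((((a ∧ b) ∧ c) ∧ a) ⊕ a) ⊕ c) ⊕ (a ∧ b))

(((((a ∧ b) ∧ c) ∧ a) ⊕ a) ⊕ c) ⊕ ((((((a ∧ b) ∧ c) ∧ a) ⊕ a) ⊕ c) ⊕ (a ∧ b))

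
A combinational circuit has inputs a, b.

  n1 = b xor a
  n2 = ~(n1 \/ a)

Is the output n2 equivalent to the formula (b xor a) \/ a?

n1 = b xor a
n2 = ~(n1 \/ a) = ~((b xor a) \/ a)
At a=0, b=0: circuit gives 1, formula gives 0.

No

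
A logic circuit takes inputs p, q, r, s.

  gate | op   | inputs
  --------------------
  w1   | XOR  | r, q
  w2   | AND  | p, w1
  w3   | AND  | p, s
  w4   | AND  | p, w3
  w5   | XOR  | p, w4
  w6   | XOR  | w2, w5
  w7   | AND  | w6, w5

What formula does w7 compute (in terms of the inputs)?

w1 = r XOR q
w2 = p AND w1 = p AND (r XOR q)
w3 = p AND s
w4 = p AND w3 = p AND (p AND s)
w5 = p XOR w4 = p XOR (p AND (p AND s))
w6 = w2 XOR w5 = (p AND (r XOR q)) XOR (p XOR (p AND (p AND s)))
w7 = w6 AND w5 = ((p AND (r XOR q)) XOR (p XOR (p AND (p AND s)))) AND (p XOR (p AND (p AND s)))

((p AND (r XOR q)) XOR (p XOR (p AND (p AND s)))) AND (p XOR (p AND (p AND s)))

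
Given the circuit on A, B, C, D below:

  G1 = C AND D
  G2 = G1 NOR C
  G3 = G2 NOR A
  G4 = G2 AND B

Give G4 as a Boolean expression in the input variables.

((C AND D) NOR C) AND B

G1 = C AND D
G2 = G1 NOR C = (C AND D) NOR C
G4 = G2 AND B = ((C AND D) NOR C) AND B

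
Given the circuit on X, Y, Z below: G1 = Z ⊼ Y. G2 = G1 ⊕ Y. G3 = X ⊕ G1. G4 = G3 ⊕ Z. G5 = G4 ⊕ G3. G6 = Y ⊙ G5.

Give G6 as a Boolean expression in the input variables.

Y ⊙ (((X ⊕ (Z ⊼ Y)) ⊕ Z) ⊕ (X ⊕ (Z ⊼ Y)))

G1 = Z ⊼ Y
G3 = X ⊕ G1 = X ⊕ (Z ⊼ Y)
G4 = G3 ⊕ Z = (X ⊕ (Z ⊼ Y)) ⊕ Z
G5 = G4 ⊕ G3 = ((X ⊕ (Z ⊼ Y)) ⊕ Z) ⊕ (X ⊕ (Z ⊼ Y))
G6 = Y ⊙ G5 = Y ⊙ (((X ⊕ (Z ⊼ Y)) ⊕ Z) ⊕ (X ⊕ (Z ⊼ Y)))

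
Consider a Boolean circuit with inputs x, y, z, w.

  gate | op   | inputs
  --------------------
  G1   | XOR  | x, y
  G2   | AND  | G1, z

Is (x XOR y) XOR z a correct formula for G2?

G1 = x XOR y
G2 = G1 AND z = (x XOR y) AND z
At x=0, y=0, z=1, w=0: circuit gives 0, formula gives 1.

No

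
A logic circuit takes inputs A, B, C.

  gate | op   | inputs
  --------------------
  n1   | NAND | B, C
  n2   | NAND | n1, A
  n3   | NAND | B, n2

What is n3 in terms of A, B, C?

B NAND ((B NAND C) NAND A)

n1 = B NAND C
n2 = n1 NAND A = (B NAND C) NAND A
n3 = B NAND n2 = B NAND ((B NAND C) NAND A)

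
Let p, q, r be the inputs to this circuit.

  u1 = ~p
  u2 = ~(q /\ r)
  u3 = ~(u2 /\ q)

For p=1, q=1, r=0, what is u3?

u2 = ~(1 /\ 0) = 1
u3 = ~(1 /\ 1) = 0

0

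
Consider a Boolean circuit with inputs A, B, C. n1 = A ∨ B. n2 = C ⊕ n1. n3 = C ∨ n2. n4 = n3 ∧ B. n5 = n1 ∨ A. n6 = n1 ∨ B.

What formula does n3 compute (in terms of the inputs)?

C ∨ (C ⊕ (A ∨ B))

n1 = A ∨ B
n2 = C ⊕ n1 = C ⊕ (A ∨ B)
n3 = C ∨ n2 = C ∨ (C ⊕ (A ∨ B))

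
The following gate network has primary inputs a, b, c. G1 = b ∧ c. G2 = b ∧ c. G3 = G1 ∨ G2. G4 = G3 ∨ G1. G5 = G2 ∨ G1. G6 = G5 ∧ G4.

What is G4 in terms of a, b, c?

G1 = b ∧ c
G2 = b ∧ c
G3 = G1 ∨ G2 = (b ∧ c) ∨ (b ∧ c)
G4 = G3 ∨ G1 = ((b ∧ c) ∨ (b ∧ c)) ∨ (b ∧ c)

((b ∧ c) ∨ (b ∧ c)) ∨ (b ∧ c)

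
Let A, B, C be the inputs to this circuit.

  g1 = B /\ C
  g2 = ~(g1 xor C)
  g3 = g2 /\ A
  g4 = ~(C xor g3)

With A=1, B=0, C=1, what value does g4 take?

0

g1 = 0 /\ 1 = 0
g2 = ~(0 xor 1) = 0
g3 = 0 /\ 1 = 0
g4 = ~(1 xor 0) = 0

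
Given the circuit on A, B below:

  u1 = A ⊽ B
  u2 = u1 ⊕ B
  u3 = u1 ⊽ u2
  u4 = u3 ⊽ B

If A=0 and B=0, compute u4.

u1 = 0 ⊽ 0 = 1
u2 = 1 ⊕ 0 = 1
u3 = 1 ⊽ 1 = 0
u4 = 0 ⊽ 0 = 1

1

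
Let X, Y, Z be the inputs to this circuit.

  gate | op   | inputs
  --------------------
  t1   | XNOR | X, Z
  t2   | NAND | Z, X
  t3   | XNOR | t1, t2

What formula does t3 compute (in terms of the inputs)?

(X XNOR Z) XNOR (Z NAND X)

t1 = X XNOR Z
t2 = Z NAND X
t3 = t1 XNOR t2 = (X XNOR Z) XNOR (Z NAND X)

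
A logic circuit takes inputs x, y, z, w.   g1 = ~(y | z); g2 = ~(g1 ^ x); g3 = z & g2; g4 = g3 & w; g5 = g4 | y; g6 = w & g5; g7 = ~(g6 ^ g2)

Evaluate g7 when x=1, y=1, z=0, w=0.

1

g1 = ~(1 | 0) = 0
g2 = ~(0 ^ 1) = 0
g3 = 0 & 0 = 0
g4 = 0 & 0 = 0
g5 = 0 | 1 = 1
g6 = 0 & 1 = 0
g7 = ~(0 ^ 0) = 1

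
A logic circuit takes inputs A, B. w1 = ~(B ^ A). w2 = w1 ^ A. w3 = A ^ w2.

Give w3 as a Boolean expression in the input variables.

A ^ ((~(B ^ A)) ^ A)

w1 = ~(B ^ A)
w2 = w1 ^ A = (~(B ^ A)) ^ A
w3 = A ^ w2 = A ^ ((~(B ^ A)) ^ A)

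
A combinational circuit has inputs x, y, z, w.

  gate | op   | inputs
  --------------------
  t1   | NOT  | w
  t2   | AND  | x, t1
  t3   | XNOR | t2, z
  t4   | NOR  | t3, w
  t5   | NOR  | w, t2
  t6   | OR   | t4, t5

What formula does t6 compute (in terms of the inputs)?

t1 = NOT w
t2 = x AND t1 = x AND NOT w
t3 = t2 XNOR z = (x AND NOT w) XNOR z
t4 = t3 NOR w = ((x AND NOT w) XNOR z) NOR w
t5 = w NOR t2 = w NOR (x AND NOT w)
t6 = t4 OR t5 = (((x AND NOT w) XNOR z) NOR w) OR (w NOR (x AND NOT w))

(((x AND NOT w) XNOR z) NOR w) OR (w NOR (x AND NOT w))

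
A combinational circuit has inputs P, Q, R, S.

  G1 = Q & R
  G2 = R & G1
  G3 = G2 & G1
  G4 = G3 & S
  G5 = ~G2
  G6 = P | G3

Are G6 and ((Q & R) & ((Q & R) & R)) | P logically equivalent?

Yes

G1 = Q & R
G2 = R & G1 = R & (Q & R)
G3 = G2 & G1 = (R & (Q & R)) & (Q & R)
G6 = P | G3 = P | ((R & (Q & R)) & (Q & R))
At P=0, Q=0, R=0, S=0: circuit gives 0, formula gives 0.
At P=0, Q=1, R=1, S=0: circuit gives 1, formula gives 1.
Agrees on all 16 inputs.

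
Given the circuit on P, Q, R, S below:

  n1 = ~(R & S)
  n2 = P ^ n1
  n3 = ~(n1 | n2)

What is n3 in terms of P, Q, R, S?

~((~(R & S)) | (P ^ (~(R & S))))

n1 = ~(R & S)
n2 = P ^ n1 = P ^ (~(R & S))
n3 = ~(n1 | n2) = ~((~(R & S)) | (P ^ (~(R & S))))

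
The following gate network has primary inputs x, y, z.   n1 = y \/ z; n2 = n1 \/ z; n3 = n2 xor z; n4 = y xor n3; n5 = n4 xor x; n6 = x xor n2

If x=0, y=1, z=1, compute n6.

1

n1 = 1 \/ 1 = 1
n2 = 1 \/ 1 = 1
n6 = 0 xor 1 = 1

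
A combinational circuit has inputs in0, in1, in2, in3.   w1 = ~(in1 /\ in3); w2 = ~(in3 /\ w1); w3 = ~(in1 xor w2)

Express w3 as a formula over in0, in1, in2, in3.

~(in1 xor (~(in3 /\ (~(in1 /\ in3)))))

w1 = ~(in1 /\ in3)
w2 = ~(in3 /\ w1) = ~(in3 /\ (~(in1 /\ in3)))
w3 = ~(in1 xor w2) = ~(in1 xor (~(in3 /\ (~(in1 /\ in3)))))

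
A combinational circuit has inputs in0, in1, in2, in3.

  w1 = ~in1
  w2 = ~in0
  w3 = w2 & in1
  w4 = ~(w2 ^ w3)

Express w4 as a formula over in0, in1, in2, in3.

~(~in0 ^ (~in0 & in1))

w2 = ~in0
w3 = w2 & in1 = ~in0 & in1
w4 = ~(w2 ^ w3) = ~(~in0 ^ (~in0 & in1))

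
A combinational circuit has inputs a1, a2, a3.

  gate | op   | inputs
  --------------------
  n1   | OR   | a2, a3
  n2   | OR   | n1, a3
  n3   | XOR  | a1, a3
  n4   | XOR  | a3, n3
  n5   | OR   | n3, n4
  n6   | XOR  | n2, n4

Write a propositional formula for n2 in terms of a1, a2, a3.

n1 = a2 OR a3
n2 = n1 OR a3 = (a2 OR a3) OR a3

(a2 OR a3) OR a3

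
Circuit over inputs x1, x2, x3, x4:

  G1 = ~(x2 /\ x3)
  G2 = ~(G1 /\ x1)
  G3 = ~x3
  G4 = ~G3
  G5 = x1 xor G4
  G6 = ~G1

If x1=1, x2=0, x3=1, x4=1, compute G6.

G1 = ~(0 /\ 1) = 1
G6 = ~1 = 0

0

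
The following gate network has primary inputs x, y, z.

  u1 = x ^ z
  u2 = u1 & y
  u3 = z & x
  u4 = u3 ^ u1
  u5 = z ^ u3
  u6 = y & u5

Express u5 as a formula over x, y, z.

u3 = z & x
u5 = z ^ u3 = z ^ (z & x)

z ^ (z & x)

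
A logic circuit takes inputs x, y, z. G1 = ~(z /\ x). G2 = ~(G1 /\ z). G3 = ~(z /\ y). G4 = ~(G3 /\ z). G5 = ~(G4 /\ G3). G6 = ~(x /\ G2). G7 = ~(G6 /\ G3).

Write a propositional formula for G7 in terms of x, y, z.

~((~(x /\ (~((~(z /\ x)) /\ z)))) /\ (~(z /\ y)))

G1 = ~(z /\ x)
G2 = ~(G1 /\ z) = ~((~(z /\ x)) /\ z)
G3 = ~(z /\ y)
G6 = ~(x /\ G2) = ~(x /\ (~((~(z /\ x)) /\ z)))
G7 = ~(G6 /\ G3) = ~((~(x /\ (~((~(z /\ x)) /\ z)))) /\ (~(z /\ y)))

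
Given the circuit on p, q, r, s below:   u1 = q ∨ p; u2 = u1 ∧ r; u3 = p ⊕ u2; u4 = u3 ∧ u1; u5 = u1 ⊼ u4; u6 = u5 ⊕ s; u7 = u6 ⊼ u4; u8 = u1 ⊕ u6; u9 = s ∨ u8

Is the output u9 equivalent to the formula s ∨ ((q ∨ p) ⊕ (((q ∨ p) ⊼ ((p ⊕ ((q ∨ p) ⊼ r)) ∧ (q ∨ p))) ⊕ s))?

u1 = q ∨ p
u2 = u1 ∧ r = (q ∨ p) ∧ r
u3 = p ⊕ u2 = p ⊕ ((q ∨ p) ∧ r)
u4 = u3 ∧ u1 = (p ⊕ ((q ∨ p) ∧ r)) ∧ (q ∨ p)
u5 = u1 ⊼ u4 = (q ∨ p) ⊼ ((p ⊕ ((q ∨ p) ∧ r)) ∧ (q ∨ p))
u6 = u5 ⊕ s = ((q ∨ p) ⊼ ((p ⊕ ((q ∨ p) ∧ r)) ∧ (q ∨ p))) ⊕ s
u8 = u1 ⊕ u6 = (q ∨ p) ⊕ (((q ∨ p) ⊼ ((p ⊕ ((q ∨ p) ∧ r)) ∧ (q ∨ p))) ⊕ s)
u9 = s ∨ u8 = s ∨ ((q ∨ p) ⊕ (((q ∨ p) ⊼ ((p ⊕ ((q ∨ p) ∧ r)) ∧ (q ∨ p))) ⊕ s))
At p=0, q=1, r=0, s=0: circuit gives 0, formula gives 1.

No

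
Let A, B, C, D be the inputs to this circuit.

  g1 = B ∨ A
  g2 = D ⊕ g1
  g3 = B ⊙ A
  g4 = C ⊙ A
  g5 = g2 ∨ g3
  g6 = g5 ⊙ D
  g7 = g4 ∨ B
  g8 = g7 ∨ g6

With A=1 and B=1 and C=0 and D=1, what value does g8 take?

1

g1 = 1 ∨ 1 = 1
g2 = 1 ⊕ 1 = 0
g3 = 1 ⊙ 1 = 1
g4 = 0 ⊙ 1 = 0
g5 = 0 ∨ 1 = 1
g6 = 1 ⊙ 1 = 1
g7 = 0 ∨ 1 = 1
g8 = 1 ∨ 1 = 1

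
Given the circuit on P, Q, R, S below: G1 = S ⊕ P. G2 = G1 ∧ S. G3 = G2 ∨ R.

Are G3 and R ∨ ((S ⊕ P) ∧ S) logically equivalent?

G1 = S ⊕ P
G2 = G1 ∧ S = (S ⊕ P) ∧ S
G3 = G2 ∨ R = ((S ⊕ P) ∧ S) ∨ R
At P=0, Q=0, R=0, S=0: circuit gives 0, formula gives 0.
At P=0, Q=0, R=0, S=1: circuit gives 1, formula gives 1.
Agrees on all 16 inputs.

Yes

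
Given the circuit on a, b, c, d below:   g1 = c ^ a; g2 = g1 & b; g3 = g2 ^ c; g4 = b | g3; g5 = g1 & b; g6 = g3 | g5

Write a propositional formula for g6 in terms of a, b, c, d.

g1 = c ^ a
g2 = g1 & b = (c ^ a) & b
g3 = g2 ^ c = ((c ^ a) & b) ^ c
g5 = g1 & b = (c ^ a) & b
g6 = g3 | g5 = (((c ^ a) & b) ^ c) | ((c ^ a) & b)

(((c ^ a) & b) ^ c) | ((c ^ a) & b)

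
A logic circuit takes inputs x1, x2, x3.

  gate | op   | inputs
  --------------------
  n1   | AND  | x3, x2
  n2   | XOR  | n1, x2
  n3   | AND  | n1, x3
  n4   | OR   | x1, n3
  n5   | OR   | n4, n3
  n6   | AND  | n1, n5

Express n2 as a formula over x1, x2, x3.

n1 = x3 AND x2
n2 = n1 XOR x2 = (x3 AND x2) XOR x2

(x3 AND x2) XOR x2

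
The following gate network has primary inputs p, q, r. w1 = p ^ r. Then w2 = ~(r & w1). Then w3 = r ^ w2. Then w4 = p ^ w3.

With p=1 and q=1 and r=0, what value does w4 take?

w1 = 1 ^ 0 = 1
w2 = ~(0 & 1) = 1
w3 = 0 ^ 1 = 1
w4 = 1 ^ 1 = 0

0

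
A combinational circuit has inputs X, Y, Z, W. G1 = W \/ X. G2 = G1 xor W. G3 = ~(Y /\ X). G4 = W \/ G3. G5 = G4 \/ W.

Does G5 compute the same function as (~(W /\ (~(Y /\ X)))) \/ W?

G3 = ~(Y /\ X)
G4 = W \/ G3 = W \/ (~(Y /\ X))
G5 = G4 \/ W = (W \/ (~(Y /\ X))) \/ W
At X=1, Y=1, Z=0, W=0: circuit gives 0, formula gives 1.

No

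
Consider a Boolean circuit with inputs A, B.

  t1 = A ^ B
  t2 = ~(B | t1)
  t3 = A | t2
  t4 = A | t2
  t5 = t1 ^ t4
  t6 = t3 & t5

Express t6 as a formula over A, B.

t1 = A ^ B
t2 = ~(B | t1) = ~(B | (A ^ B))
t3 = A | t2 = A | (~(B | (A ^ B)))
t4 = A | t2 = A | (~(B | (A ^ B)))
t5 = t1 ^ t4 = (A ^ B) ^ (A | (~(B | (A ^ B))))
t6 = t3 & t5 = (A | (~(B | (A ^ B)))) & ((A ^ B) ^ (A | (~(B | (A ^ B)))))

(A | (~(B | (A ^ B)))) & ((A ^ B) ^ (A | (~(B | (A ^ B)))))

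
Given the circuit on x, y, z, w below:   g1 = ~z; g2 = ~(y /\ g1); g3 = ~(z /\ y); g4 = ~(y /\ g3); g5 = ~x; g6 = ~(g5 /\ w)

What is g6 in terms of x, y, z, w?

~(~x /\ w)

g5 = ~x
g6 = ~(g5 /\ w) = ~(~x /\ w)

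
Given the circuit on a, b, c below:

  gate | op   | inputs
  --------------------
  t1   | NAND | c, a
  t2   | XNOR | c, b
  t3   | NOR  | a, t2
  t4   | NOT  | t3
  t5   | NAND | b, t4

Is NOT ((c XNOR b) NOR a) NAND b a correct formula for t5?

Yes

t2 = c XNOR b
t3 = a NOR t2 = a NOR (c XNOR b)
t4 = NOT t3 = NOT (a NOR (c XNOR b))
t5 = b NAND t4 = b NAND NOT (a NOR (c XNOR b))
At a=0, b=1, c=1: circuit gives 0, formula gives 0.
At a=0, b=0, c=0: circuit gives 1, formula gives 1.
Agrees on all 8 inputs.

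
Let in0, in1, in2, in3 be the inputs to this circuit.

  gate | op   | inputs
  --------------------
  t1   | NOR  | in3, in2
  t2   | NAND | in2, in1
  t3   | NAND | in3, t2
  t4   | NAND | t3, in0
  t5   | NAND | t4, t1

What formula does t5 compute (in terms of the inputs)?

((in3 NAND (in2 NAND in1)) NAND in0) NAND (in3 NOR in2)

t1 = in3 NOR in2
t2 = in2 NAND in1
t3 = in3 NAND t2 = in3 NAND (in2 NAND in1)
t4 = t3 NAND in0 = (in3 NAND (in2 NAND in1)) NAND in0
t5 = t4 NAND t1 = ((in3 NAND (in2 NAND in1)) NAND in0) NAND (in3 NOR in2)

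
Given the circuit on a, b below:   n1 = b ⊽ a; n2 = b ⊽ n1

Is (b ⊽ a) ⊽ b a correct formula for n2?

n1 = b ⊽ a
n2 = b ⊽ n1 = b ⊽ (b ⊽ a)
At a=0, b=0: circuit gives 0, formula gives 0.
At a=1, b=0: circuit gives 1, formula gives 1.
Agrees on all 4 inputs.

Yes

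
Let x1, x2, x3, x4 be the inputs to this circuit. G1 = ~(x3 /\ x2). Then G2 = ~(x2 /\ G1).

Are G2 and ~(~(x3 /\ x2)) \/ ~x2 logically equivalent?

Yes

G1 = ~(x3 /\ x2)
G2 = ~(x2 /\ G1) = ~(x2 /\ (~(x3 /\ x2)))
At x1=0, x2=1, x3=0, x4=0: circuit gives 0, formula gives 0.
At x1=0, x2=0, x3=0, x4=0: circuit gives 1, formula gives 1.
Agrees on all 16 inputs.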